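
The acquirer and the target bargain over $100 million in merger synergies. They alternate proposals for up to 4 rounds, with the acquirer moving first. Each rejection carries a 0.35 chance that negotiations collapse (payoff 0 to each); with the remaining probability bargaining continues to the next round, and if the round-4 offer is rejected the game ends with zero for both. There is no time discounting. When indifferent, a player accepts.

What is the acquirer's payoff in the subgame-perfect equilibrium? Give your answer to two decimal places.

By backward induction:
Round 4 (the target proposes): the acquirer will accept anything ≥ 0, so the target offers 0 and keeps 100.
Round 3 (the acquirer proposes): rejecting gives the target an expected 0.65 × 100 = 65, so the acquirer offers 65, keeping 35.
Round 2 (the target proposes): rejecting gives the acquirer an expected 0.65 × 35 = 22.75. The target offers 22.75 and keeps 100 − 22.75 = 77.25.
Round 1 (the acquirer proposes): rejecting gives the target an expected 0.65 × 77.25 = 50.2125; the acquirer offers that and keeps 49.7875.

49.79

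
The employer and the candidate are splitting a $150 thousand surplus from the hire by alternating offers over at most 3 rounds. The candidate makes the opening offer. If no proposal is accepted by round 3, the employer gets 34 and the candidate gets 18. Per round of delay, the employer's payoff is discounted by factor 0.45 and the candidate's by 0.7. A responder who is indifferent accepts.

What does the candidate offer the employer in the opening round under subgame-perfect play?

Round 3 (the candidate proposes): the employer gets 34 if talks fail, so the candidate offers 34 and keeps 116.
Round 2 (the employer proposes): the candidate can get 116 next round, worth 0.7 × 116 = 81.2 now; the employer offers that and keeps 68.8.
Round 1 (the candidate proposes): the employer can get 68.8 next round, worth 0.45 × 68.8 = 30.96 now. The candidate offers 30.96 and keeps 150 − 30.96 = 119.04.

30.96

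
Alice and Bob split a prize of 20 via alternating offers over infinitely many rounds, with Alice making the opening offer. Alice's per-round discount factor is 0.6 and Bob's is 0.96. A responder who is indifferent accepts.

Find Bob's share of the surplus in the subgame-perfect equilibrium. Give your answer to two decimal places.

18.11

When Alice proposes, Bob accepts any offer worth at least 0.96 times what Bob would get by proposing next round; and vice versa.
This gives x = 20 − 0.96y and y = 20 − 0.6x, where x and y are each side's share when it proposes.
Hence (1 − 0.96·0.6)x = 20(1 − 0.96), i.e. 0.424·x = 0.8.
x ≈ 1.8868; Bob's share is 20 − x ≈ 18.1132.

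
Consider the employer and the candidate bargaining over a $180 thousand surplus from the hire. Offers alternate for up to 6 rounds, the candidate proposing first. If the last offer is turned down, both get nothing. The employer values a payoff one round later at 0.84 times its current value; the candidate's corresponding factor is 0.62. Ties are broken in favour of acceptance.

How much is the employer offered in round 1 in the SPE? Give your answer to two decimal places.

128.39

Solve by backward induction from round 6.
Round 6 (the employer proposes): the candidate will accept anything ≥ 0, so the employer offers 0 and keeps 180.
Round 5 (the candidate proposes): the employer can get 180 next round, worth 0.84 × 180 = 151.2 now, so the candidate offers 151.2, keeping 28.8.
Round 4 (the employer proposes): the candidate can get 28.8 next round, worth 0.62 × 28.8 = 17.856 now. The employer offers 17.856 and keeps 180 − 17.856 = 162.144.
Round 3 (the candidate proposes): the employer can get 162.144 next round, worth 0.84 × 162.144 = 136.20096 now, so the candidate offers 136.20096, keeping 43.79904.
Round 2 (the employer proposes): the candidate can get 43.79904 next round, worth 0.62 × 43.79904 = 27.1554048 now; the employer offers that and keeps 152.8445952.
Round 1 (the candidate proposes): the employer can get 152.8445952 next round, worth 0.84 × 152.8445952 = 128.389459968 now; the candidate offers that and keeps 51.610540032.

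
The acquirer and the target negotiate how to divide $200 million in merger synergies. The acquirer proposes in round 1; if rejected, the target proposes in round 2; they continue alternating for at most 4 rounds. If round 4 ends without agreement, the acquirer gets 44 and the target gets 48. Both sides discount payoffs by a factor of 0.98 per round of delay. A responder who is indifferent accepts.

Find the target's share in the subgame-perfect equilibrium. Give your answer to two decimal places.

Round 4 (the target proposes): the acquirer gets 44 if talks fail, so the target offers 44 and keeps 156.
Round 3 (the acquirer proposes): the target can get 156 next round, worth 0.98 × 156 = 152.88 now, so the acquirer offers 152.88, keeping 47.12.
Round 2 (the target proposes): the acquirer can get 47.12 next round, worth 0.98 × 47.12 = 46.1776 now; the target offers that and keeps 153.8224.
Round 1 (the acquirer proposes): the target can get 153.8224 next round, worth 0.98 × 153.8224 = 150.745952 now, so the acquirer offers 150.745952, keeping 49.254048.

150.75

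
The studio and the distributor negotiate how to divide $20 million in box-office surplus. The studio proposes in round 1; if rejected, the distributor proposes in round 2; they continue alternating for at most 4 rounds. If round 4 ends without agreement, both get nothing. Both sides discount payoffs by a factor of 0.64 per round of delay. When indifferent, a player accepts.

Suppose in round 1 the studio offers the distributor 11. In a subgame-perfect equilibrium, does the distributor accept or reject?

Round 4 (the distributor proposes): rejection yields 0 for the studio; the distributor offers 0 and keeps 20.
Round 3 (the studio proposes): the distributor can get 20 next round, worth 0.64 × 20 = 12.8 now; the studio offers that and keeps 7.2.
Round 2 (the distributor proposes): the studio can get 7.2 next round, worth 0.64 × 7.2 = 4.608 now; the distributor offers that and keeps 15.392.
So by rejecting in round 1, the distributor gets 15.392 next round, worth 0.64 × 15.392 = 9.85088 now.
Offer 11 ≥ 9.85088, so the distributor accepts.

Accept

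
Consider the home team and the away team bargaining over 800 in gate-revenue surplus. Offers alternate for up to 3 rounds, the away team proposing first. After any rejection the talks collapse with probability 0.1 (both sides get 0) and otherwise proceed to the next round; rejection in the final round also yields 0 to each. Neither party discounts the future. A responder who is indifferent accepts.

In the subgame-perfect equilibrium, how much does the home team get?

Round 3 (the away team proposes): the home team will accept anything ≥ 0, so the away team offers 0 and keeps 800.
Round 2 (the home team proposes): rejecting gives the away team an expected 0.9 × 800 = 720. The home team offers 720 and keeps 800 − 720 = 80.
Round 1 (the away team proposes): rejecting gives the home team an expected 0.9 × 80 = 72; the away team offers that and keeps 728.

72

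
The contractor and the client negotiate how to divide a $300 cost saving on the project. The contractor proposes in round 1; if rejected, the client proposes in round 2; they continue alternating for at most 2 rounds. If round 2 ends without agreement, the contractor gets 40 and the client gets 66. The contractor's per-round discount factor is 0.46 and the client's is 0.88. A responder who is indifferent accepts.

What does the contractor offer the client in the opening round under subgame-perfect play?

228.8

Work backward from the last round.
Round 2 (the client proposes): the contractor gets 40 if talks fail, so the client offers 40 and keeps 260.
Round 1 (the contractor proposes): the client can get 260 next round, worth 0.88 × 260 = 228.8 now. The contractor offers 228.8 and keeps 300 − 228.8 = 71.2.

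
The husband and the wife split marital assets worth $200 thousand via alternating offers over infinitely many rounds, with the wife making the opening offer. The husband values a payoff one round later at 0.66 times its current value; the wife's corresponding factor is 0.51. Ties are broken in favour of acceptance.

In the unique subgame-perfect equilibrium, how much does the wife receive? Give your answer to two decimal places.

102.50

When the wife proposes, the husband accepts any offer worth at least 0.66 times what the husband would get by proposing next round; and vice versa.
This gives x = 200 − 0.66y and y = 200 − 0.51x, where x and y are each side's share when it proposes.
Hence (1 − 0.66·0.51)x = 200(1 − 0.66), i.e. 0.6634·x = 68.
x ≈ 102.5023; the husband's share is 200 − x ≈ 97.4977.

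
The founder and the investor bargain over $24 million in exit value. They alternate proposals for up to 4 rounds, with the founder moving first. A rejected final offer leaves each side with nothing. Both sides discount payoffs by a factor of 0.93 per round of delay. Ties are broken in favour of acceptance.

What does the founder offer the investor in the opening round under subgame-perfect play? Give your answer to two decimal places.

Work backward from the last round.
Round 4 (the investor proposes): rejection yields 0 for the founder; the investor offers 0 and keeps 24.
Round 3 (the founder proposes): the investor can get 24 next round, worth 0.93 × 24 = 22.32 now; the founder offers that and keeps 1.68.
Round 2 (the investor proposes): the founder can get 1.68 next round, worth 0.93 × 1.68 = 1.5624 now. The investor offers 1.5624 and keeps 24 − 1.5624 = 22.4376.
Round 1 (the founder proposes): the investor can get 22.4376 next round, worth 0.93 × 22.4376 = 20.866968 now. The founder offers 20.866968 and keeps 24 − 20.866968 = 3.133032.

20.87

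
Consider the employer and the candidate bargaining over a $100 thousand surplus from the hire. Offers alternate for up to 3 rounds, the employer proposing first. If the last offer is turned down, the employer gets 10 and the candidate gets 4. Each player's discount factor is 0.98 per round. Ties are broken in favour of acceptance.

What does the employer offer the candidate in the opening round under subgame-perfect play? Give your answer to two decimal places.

5.80

Round 3 (the employer proposes): the candidate gets 4 if talks fail, so the employer offers 4 and keeps 96.
Round 2 (the candidate proposes): the employer can get 96 next round, worth 0.98 × 96 = 94.08 now; the candidate offers that and keeps 5.92.
Round 1 (the employer proposes): the candidate can get 5.92 next round, worth 0.98 × 5.92 = 5.8016 now; the employer offers that and keeps 94.1984.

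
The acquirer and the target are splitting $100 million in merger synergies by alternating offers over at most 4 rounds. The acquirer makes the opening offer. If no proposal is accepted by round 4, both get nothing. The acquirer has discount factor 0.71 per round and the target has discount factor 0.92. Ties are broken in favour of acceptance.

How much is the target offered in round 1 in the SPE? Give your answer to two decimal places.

Round 4 (the target proposes): rejection yields 0 for the acquirer; the target offers 0 and keeps 100.
Round 3 (the acquirer proposes): the target can get 100 next round, worth 0.92 × 100 = 92 now. The acquirer offers 92 and keeps 100 − 92 = 8.
Round 2 (the target proposes): the acquirer can get 8 next round, worth 0.71 × 8 = 5.68 now, so the target offers 5.68, keeping 94.32.
Round 1 (the acquirer proposes): the target can get 94.32 next round, worth 0.92 × 94.32 = 86.7744 now. The acquirer offers 86.7744 and keeps 100 − 86.7744 = 13.2256.

86.77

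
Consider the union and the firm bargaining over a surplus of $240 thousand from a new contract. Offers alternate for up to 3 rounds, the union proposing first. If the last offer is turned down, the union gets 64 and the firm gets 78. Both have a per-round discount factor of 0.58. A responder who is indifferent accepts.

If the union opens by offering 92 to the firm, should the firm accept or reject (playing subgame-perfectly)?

Round 3 (the union proposes): the firm gets 78 if talks fail, so the union offers 78 and keeps 162.
Round 2 (the firm proposes): the union can get 162 next round, worth 0.58 × 162 = 93.96 now. The firm offers 93.96 and keeps 240 − 93.96 = 146.04.
So by rejecting in round 1, the firm gets 146.04 next round, worth 0.58 × 146.04 = 84.7032 now.
Offer 92 ≥ 84.7032, so the firm accepts.

Accept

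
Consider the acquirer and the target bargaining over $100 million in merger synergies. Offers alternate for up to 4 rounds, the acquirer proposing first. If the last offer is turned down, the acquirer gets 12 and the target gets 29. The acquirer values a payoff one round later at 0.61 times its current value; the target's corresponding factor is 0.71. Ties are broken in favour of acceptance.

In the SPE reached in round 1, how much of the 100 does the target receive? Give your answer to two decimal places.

Round 4 (the target proposes): the acquirer gets 12 if talks fail, so the target offers 12 and keeps 88.
Round 3 (the acquirer proposes): the target can get 88 next round, worth 0.71 × 88 = 62.48 now, so the acquirer offers 62.48, keeping 37.52.
Round 2 (the target proposes): the acquirer can get 37.52 next round, worth 0.61 × 37.52 = 22.8872 now; the target offers that and keeps 77.1128.
Round 1 (the acquirer proposes): the target can get 77.1128 next round, worth 0.71 × 77.1128 = 54.750088 now, so the acquirer offers 54.750088, keeping 45.249912.

54.75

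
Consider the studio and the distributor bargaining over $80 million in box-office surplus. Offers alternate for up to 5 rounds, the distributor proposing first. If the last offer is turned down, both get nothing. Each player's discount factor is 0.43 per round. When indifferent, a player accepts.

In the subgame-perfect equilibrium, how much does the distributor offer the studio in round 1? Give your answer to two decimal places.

Round 5 (the distributor proposes): the studio will accept anything ≥ 0, so the distributor offers 0 and keeps 80.
Round 4 (the studio proposes): the distributor can get 80 next round, worth 0.43 × 80 = 34.4 now; the studio offers that and keeps 45.6.
Round 3 (the distributor proposes): the studio can get 45.6 next round, worth 0.43 × 45.6 = 19.608 now, so the distributor offers 19.608, keeping 60.392.
Round 2 (the studio proposes): the distributor can get 60.392 next round, worth 0.43 × 60.392 = 25.96856 now, so the studio offers 25.96856, keeping 54.03144.
Round 1 (the distributor proposes): the studio can get 54.03144 next round, worth 0.43 × 54.03144 = 23.2335192 now. The distributor offers 23.2335192 and keeps 80 − 23.2335192 = 56.7664808.

23.23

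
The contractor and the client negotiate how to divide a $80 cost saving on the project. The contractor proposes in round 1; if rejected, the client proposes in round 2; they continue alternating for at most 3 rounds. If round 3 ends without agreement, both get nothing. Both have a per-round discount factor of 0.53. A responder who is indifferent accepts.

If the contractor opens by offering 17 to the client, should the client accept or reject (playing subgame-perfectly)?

Round 3 (the contractor proposes): the client will accept anything ≥ 0, so the contractor offers 0 and keeps 80.
Round 2 (the client proposes): the contractor can get 80 next round, worth 0.53 × 80 = 42.4 now. The client offers 42.4 and keeps 80 − 42.4 = 37.6.
So by rejecting in round 1, the client gets 37.6 next round, worth 0.53 × 37.6 = 19.928 now.
Offer 17 < 19.928, so the client rejects.

Reject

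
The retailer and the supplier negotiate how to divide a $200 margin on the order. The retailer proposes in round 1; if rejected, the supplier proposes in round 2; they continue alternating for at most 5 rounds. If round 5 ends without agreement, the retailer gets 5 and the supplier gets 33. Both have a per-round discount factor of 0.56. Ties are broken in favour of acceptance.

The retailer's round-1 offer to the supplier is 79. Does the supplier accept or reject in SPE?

Work out the supplier's continuation value if the offer is rejected.
Round 5 (the retailer proposes): the supplier gets 33 if talks fail, so the retailer offers 33 and keeps 167.
Round 4 (the supplier proposes): the retailer can get 167 next round, worth 0.56 × 167 = 93.52 now; the supplier offers that and keeps 106.48.
Round 3 (the retailer proposes): the supplier can get 106.48 next round, worth 0.56 × 106.48 = 59.6288 now. The retailer offers 59.6288 and keeps 200 − 59.6288 = 140.3712.
Round 2 (the supplier proposes): the retailer can get 140.3712 next round, worth 0.56 × 140.3712 = 78.607872 now; the supplier offers that and keeps 121.392128.
So by rejecting in round 1, the supplier gets 121.392128 next round, worth 0.56 × 121.392128 = 67.97959168 now.
Offer 79 ≥ 67.97959168, so the supplier accepts.

Accept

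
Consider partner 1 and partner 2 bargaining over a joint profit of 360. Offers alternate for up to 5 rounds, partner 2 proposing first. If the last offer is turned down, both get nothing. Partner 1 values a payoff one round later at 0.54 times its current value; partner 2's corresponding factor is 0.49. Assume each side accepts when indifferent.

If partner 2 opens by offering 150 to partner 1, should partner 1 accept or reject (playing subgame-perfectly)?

Round 5 (partner 2 proposes): partner 1 will accept anything ≥ 0, so partner 2 offers 0 and keeps 360.
Round 4 (partner 1 proposes): partner 2 can get 360 next round, worth 0.49 × 360 = 176.4 now, so partner 1 offers 176.4, keeping 183.6.
Round 3 (partner 2 proposes): partner 1 can get 183.6 next round, worth 0.54 × 183.6 = 99.144 now, so partner 2 offers 99.144, keeping 260.856.
Round 2 (partner 1 proposes): partner 2 can get 260.856 next round, worth 0.49 × 260.856 = 127.81944 now. Partner 1 offers 127.81944 and keeps 360 − 127.81944 = 232.18056.
So by rejecting in round 1, partner 1 gets 232.18056 next round, worth 0.54 × 232.18056 = 125.3775024 now.
Offer 150 ≥ 125.3775024, so partner 1 accepts.

Accept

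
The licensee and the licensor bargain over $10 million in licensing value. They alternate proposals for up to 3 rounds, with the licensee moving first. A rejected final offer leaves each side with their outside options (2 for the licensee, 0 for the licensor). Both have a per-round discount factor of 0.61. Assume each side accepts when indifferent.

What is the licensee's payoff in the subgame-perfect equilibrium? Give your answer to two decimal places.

Solve by backward induction from round 3.
Round 3 (the licensee proposes): the licensor will accept anything ≥ 0, so the licensee offers 0 and keeps 10.
Round 2 (the licensor proposes): the licensee can get 10 next round, worth 0.61 × 10 = 6.1 now. The licensor offers 6.1 and keeps 10 − 6.1 = 3.9.
Round 1 (the licensee proposes): the licensor can get 3.9 next round, worth 0.61 × 3.9 = 2.379 now, so the licensee offers 2.379, keeping 7.621.

7.62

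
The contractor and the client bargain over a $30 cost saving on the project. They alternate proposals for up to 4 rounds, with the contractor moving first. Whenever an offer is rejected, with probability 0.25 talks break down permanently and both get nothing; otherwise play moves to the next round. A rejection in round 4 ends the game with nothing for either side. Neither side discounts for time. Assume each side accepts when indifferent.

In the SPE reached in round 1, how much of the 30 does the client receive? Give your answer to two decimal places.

By backward induction:
Round 4 (the client proposes): the contractor will accept anything ≥ 0, so the client offers 0 and keeps 30.
Round 3 (the contractor proposes): rejecting gives the client an expected 0.75 × 30 = 22.5. The contractor offers 22.5 and keeps 30 − 22.5 = 7.5.
Round 2 (the client proposes): rejecting gives the contractor an expected 0.75 × 7.5 = 5.625, so the client offers 5.625, keeping 24.375.
Round 1 (the contractor proposes): rejecting gives the client an expected 0.75 × 24.375 = 18.28125. The contractor offers 18.28125 and keeps 30 − 18.28125 = 11.71875.

18.28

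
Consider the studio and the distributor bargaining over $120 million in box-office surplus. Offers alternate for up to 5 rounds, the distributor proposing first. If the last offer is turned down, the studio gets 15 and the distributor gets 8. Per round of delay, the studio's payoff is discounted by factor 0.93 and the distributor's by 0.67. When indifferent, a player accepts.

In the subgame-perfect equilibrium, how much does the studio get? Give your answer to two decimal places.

Round 5 (the distributor proposes): the studio gets 15 if talks fail, so the distributor offers 15 and keeps 105.
Round 4 (the studio proposes): the distributor can get 105 next round, worth 0.67 × 105 = 70.35 now; the studio offers that and keeps 49.65.
Round 3 (the distributor proposes): the studio can get 49.65 next round, worth 0.93 × 49.65 = 46.1745 now. The distributor offers 46.1745 and keeps 120 − 46.1745 = 73.8255.
Round 2 (the studio proposes): the distributor can get 73.8255 next round, worth 0.67 × 73.8255 = 49.463085 now. The studio offers 49.463085 and keeps 120 − 49.463085 = 70.536915.
Round 1 (the distributor proposes): the studio can get 70.536915 next round, worth 0.93 × 70.536915 = 65.59933095 now; the distributor offers that and keeps 54.40066905.

65.60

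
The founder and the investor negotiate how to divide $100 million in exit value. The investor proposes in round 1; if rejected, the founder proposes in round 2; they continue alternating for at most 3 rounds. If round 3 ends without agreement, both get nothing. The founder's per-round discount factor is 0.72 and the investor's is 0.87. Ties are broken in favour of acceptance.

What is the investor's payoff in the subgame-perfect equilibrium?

90.64

Round 3 (the investor proposes): rejection yields 0 for the founder; the investor offers 0 and keeps 100.
Round 2 (the founder proposes): the investor can get 100 next round, worth 0.87 × 100 = 87 now. The founder offers 87 and keeps 100 − 87 = 13.
Round 1 (the investor proposes): the founder can get 13 next round, worth 0.72 × 13 = 9.36 now, so the investor offers 9.36, keeping 90.64.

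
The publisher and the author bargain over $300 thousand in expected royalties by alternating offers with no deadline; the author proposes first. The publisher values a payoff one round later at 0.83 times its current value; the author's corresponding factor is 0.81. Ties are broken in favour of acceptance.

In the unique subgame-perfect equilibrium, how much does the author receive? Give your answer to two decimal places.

When the author proposes, the publisher accepts any offer worth at least 0.83 times what the publisher would get by proposing next round; and vice versa.
This gives x = 300 − 0.83y and y = 300 − 0.81x, where x and y are each side's share when it proposes.
Hence (1 − 0.83·0.81)x = 300(1 − 0.83), i.e. 0.3277·x = 51.
x ≈ 155.6301; the publisher's share is 300 − x ≈ 144.3699.

155.63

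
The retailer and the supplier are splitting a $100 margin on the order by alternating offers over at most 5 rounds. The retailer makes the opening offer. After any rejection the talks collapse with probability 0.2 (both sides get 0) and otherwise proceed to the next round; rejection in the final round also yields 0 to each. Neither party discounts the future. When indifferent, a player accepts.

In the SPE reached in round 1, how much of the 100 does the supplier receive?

By backward induction:
Round 5 (the retailer proposes): the supplier will accept anything ≥ 0, so the retailer offers 0 and keeps 100.
Round 4 (the supplier proposes): rejecting gives the retailer an expected 0.8 × 100 = 80; the supplier offers that and keeps 20.
Round 3 (the retailer proposes): rejecting gives the supplier an expected 0.8 × 20 = 16; the retailer offers that and keeps 84.
Round 2 (the supplier proposes): rejecting gives the retailer an expected 0.8 × 84 = 67.2. The supplier offers 67.2 and keeps 100 − 67.2 = 32.8.
Round 1 (the retailer proposes): rejecting gives the supplier an expected 0.8 × 32.8 = 26.24, so the retailer offers 26.24, keeping 73.76.

26.24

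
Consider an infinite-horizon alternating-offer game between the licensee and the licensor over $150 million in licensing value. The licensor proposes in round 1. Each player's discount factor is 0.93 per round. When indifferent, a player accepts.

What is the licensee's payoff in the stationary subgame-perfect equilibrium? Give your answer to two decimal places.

Let x be the licensor's share when the licensor proposes and y be the licensee's share when the licensee proposes.
The licensee accepts iff offered ≥ 0.93·y, so x = 150 − 0.93y. Symmetrically y = 150 − 0.93x.
Substituting: x = 150 − 0.93(150 − 0.93x), giving x(1 − 0.93·0.93) = 150(1 − 0.93).
So x = 150 × 0.07 / 0.1351 ≈ 77.7202, and the licensee receives 150 − x ≈ 72.2798.

72.28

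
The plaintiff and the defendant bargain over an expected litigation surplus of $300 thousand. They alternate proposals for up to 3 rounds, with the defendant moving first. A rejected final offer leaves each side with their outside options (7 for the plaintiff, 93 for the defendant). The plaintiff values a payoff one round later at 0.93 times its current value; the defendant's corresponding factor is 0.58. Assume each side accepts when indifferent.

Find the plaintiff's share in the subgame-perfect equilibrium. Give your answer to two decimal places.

120.96

Work backward from the last round.
Round 3 (the defendant proposes): the plaintiff gets 7 if talks fail, so the defendant offers 7 and keeps 293.
Round 2 (the plaintiff proposes): the defendant can get 293 next round, worth 0.58 × 293 = 169.94 now. The plaintiff offers 169.94 and keeps 300 − 169.94 = 130.06.
Round 1 (the defendant proposes): the plaintiff can get 130.06 next round, worth 0.93 × 130.06 = 120.9558 now; the defendant offers that and keeps 179.0442.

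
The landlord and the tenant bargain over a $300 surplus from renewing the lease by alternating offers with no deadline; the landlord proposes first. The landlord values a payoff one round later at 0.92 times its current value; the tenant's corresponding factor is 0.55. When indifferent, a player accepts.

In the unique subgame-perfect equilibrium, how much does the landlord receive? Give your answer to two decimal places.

Let x be the landlord's share when the landlord proposes and y be the tenant's share when the tenant proposes.
The tenant accepts iff offered ≥ 0.55·y, so x = 300 − 0.55y. Symmetrically y = 300 − 0.92x.
Substituting: x = 300 − 0.55(300 − 0.92x), giving x(1 − 0.92·0.55) = 300(1 − 0.55).
So x = 300 × 0.45 / 0.494 ≈ 273.2794, and the tenant receives 300 − x ≈ 26.7206.

273.28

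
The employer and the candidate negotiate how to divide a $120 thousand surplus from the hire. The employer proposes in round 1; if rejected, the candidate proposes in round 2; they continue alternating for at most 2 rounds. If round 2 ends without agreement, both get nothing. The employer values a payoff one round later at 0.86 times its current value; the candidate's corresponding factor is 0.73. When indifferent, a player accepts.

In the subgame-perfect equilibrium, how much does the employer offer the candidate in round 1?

Round 2 (the candidate proposes): the employer will accept anything ≥ 0, so the candidate offers 0 and keeps 120.
Round 1 (the employer proposes): the candidate can get 120 next round, worth 0.73 × 120 = 87.6 now. The employer offers 87.6 and keeps 120 − 87.6 = 32.4.

87.6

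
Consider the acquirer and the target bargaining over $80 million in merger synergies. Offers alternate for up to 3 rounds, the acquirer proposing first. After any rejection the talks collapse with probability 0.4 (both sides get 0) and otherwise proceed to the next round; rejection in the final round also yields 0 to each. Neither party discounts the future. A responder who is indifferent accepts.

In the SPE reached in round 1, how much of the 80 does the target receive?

19.2

Round 3 (the acquirer proposes): the target will accept anything ≥ 0, so the acquirer offers 0 and keeps 80.
Round 2 (the target proposes): rejecting gives the acquirer an expected 0.6 × 80 = 48; the target offers that and keeps 32.
Round 1 (the acquirer proposes): rejecting gives the target an expected 0.6 × 32 = 19.2, so the acquirer offers 19.2, keeping 60.8.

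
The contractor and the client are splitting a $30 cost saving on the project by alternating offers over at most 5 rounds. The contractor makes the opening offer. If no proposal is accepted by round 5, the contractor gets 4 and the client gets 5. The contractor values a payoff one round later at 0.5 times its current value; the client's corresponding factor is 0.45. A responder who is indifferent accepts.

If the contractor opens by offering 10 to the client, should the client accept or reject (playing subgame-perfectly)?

Accept

Round 5 (the contractor proposes): the client gets 5 if talks fail, so the contractor offers 5 and keeps 25.
Round 4 (the client proposes): the contractor can get 25 next round, worth 0.5 × 25 = 12.5 now, so the client offers 12.5, keeping 17.5.
Round 3 (the contractor proposes): the client can get 17.5 next round, worth 0.45 × 17.5 = 7.875 now, so the contractor offers 7.875, keeping 22.125.
Round 2 (the client proposes): the contractor can get 22.125 next round, worth 0.5 × 22.125 = 11.0625 now, so the client offers 11.0625, keeping 18.9375.
So by rejecting in round 1, the client gets 18.9375 next round, worth 0.45 × 18.9375 = 8.521875 now.
Offer 10 ≥ 8.521875, so the client accepts.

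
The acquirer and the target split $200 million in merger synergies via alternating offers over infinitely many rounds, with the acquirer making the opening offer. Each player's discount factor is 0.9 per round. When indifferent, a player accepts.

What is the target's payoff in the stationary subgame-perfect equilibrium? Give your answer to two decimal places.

94.74

In a stationary SPE each proposer offers the other exactly their discounted continuation value.
If the acquirer keeps x when proposing and the target keeps y when proposing, then x = 200 − 0.9y and y = 200 − 0.9x.
Solving: x = 200(1 − 0.9) / (1 − 0.9·0.9) = 20 / 0.19 ≈ 105.2632.
The target gets 200 − 105.2632 ≈ 94.7368.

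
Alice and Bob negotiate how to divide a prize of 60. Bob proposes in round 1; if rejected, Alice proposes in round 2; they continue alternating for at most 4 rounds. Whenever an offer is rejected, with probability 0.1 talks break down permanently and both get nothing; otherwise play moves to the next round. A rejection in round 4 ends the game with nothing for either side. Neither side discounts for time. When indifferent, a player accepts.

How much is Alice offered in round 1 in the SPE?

Round 4 (Alice proposes): Bob will accept anything ≥ 0, so Alice offers 0 and keeps 60.
Round 3 (Bob proposes): rejecting gives Alice an expected 0.9 × 60 = 54. Bob offers 54 and keeps 60 − 54 = 6.
Round 2 (Alice proposes): rejecting gives Bob an expected 0.9 × 6 = 5.4, so Alice offers 5.4, keeping 54.6.
Round 1 (Bob proposes): rejecting gives Alice an expected 0.9 × 54.6 = 49.14, so Bob offers 49.14, keeping 10.86.

49.14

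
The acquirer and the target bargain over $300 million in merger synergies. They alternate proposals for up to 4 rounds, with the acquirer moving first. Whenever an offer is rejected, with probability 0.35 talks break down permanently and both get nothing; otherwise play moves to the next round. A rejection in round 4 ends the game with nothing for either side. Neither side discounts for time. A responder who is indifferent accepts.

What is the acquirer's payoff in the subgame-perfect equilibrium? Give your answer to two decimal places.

149.36

Round 4 (the target proposes): the acquirer will accept anything ≥ 0, so the target offers 0 and keeps 300.
Round 3 (the acquirer proposes): rejecting gives the target an expected 0.65 × 300 = 195. The acquirer offers 195 and keeps 300 − 195 = 105.
Round 2 (the target proposes): rejecting gives the acquirer an expected 0.65 × 105 = 68.25; the target offers that and keeps 231.75.
Round 1 (the acquirer proposes): rejecting gives the target an expected 0.65 × 231.75 = 150.6375; the acquirer offers that and keeps 149.3625.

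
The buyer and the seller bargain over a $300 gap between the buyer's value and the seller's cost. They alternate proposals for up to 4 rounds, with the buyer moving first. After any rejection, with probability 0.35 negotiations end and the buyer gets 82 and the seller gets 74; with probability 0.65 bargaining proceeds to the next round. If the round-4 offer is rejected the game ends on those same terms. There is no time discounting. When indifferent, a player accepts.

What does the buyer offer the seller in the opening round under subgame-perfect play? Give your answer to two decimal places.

Round 4 (the seller proposes): the buyer gets 82 if talks fail, so the seller offers 82 and keeps 218.
Round 3 (the buyer proposes): rejecting gives the seller an expected 0.65 × 218 + 0.35 × 74 = 167.6. The buyer offers 167.6 and keeps 300 − 167.6 = 132.4.
Round 2 (the seller proposes): rejecting gives the buyer an expected 0.65 × 132.4 + 0.35 × 82 = 114.76. The seller offers 114.76 and keeps 300 − 114.76 = 185.24.
Round 1 (the buyer proposes): rejecting gives the seller an expected 0.65 × 185.24 + 0.35 × 74 = 146.306, so the buyer offers 146.306, keeping 153.694.

146.31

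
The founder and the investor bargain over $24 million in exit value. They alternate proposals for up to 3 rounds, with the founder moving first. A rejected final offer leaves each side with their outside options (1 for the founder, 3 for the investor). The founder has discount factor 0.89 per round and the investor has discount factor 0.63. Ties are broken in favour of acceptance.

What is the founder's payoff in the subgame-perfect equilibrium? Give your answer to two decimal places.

Round 3 (the founder proposes): the investor gets 3 if talks fail, so the founder offers 3 and keeps 21.
Round 2 (the investor proposes): the founder can get 21 next round, worth 0.89 × 21 = 18.69 now; the investor offers that and keeps 5.31.
Round 1 (the founder proposes): the investor can get 5.31 next round, worth 0.63 × 5.31 = 3.3453 now; the founder offers that and keeps 20.6547.

20.65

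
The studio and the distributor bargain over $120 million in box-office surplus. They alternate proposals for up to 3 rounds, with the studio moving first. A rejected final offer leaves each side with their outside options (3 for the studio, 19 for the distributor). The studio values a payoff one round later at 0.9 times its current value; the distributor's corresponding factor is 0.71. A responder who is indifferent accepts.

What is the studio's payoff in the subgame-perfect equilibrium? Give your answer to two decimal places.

99.34

Work backward from the last round.
Round 3 (the studio proposes): the distributor gets 19 if talks fail, so the studio offers 19 and keeps 101.
Round 2 (the distributor proposes): the studio can get 101 next round, worth 0.9 × 101 = 90.9 now; the distributor offers that and keeps 29.1.
Round 1 (the studio proposes): the distributor can get 29.1 next round, worth 0.71 × 29.1 = 20.661 now. The studio offers 20.661 and keeps 120 − 20.661 = 99.339.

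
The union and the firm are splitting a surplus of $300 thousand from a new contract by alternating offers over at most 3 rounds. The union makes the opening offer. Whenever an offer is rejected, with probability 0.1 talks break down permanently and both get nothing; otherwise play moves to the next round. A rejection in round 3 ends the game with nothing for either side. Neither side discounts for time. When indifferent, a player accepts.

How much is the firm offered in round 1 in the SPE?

27

Round 3 (the union proposes): the firm will accept anything ≥ 0, so the union offers 0 and keeps 300.
Round 2 (the firm proposes): rejecting gives the union an expected 0.9 × 300 = 270, so the firm offers 270, keeping 30.
Round 1 (the union proposes): rejecting gives the firm an expected 0.9 × 30 = 27. The union offers 27 and keeps 300 − 27 = 273.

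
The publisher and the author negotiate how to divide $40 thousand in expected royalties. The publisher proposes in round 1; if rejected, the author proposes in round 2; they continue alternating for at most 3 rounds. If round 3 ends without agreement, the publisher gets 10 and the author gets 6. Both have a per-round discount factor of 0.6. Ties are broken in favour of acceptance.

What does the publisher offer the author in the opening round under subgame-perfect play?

Round 3 (the publisher proposes): the author gets 6 if talks fail, so the publisher offers 6 and keeps 34.
Round 2 (the author proposes): the publisher can get 34 next round, worth 0.6 × 34 = 20.4 now; the author offers that and keeps 19.6.
Round 1 (the publisher proposes): the author can get 19.6 next round, worth 0.6 × 19.6 = 11.76 now. The publisher offers 11.76 and keeps 40 − 11.76 = 28.24.

11.76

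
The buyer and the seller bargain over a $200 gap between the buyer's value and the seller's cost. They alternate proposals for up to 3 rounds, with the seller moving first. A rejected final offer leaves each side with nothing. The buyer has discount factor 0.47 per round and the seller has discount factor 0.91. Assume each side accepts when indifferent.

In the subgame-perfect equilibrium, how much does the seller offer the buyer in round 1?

Round 3 (the seller proposes): rejection yields 0 for the buyer; the seller offers 0 and keeps 200.
Round 2 (the buyer proposes): the seller can get 200 next round, worth 0.91 × 200 = 182 now. The buyer offers 182 and keeps 200 − 182 = 18.
Round 1 (the seller proposes): the buyer can get 18 next round, worth 0.47 × 18 = 8.46 now, so the seller offers 8.46, keeping 191.54.

8.46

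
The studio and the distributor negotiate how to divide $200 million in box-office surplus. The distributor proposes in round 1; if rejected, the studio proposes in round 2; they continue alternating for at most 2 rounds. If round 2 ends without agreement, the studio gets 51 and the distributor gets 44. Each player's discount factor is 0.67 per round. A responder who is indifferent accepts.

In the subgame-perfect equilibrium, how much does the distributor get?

Work backward from the last round.
Round 2 (the studio proposes): the distributor gets 44 if talks fail, so the studio offers 44 and keeps 156.
Round 1 (the distributor proposes): the studio can get 156 next round, worth 0.67 × 156 = 104.52 now; the distributor offers that and keeps 95.48.

95.48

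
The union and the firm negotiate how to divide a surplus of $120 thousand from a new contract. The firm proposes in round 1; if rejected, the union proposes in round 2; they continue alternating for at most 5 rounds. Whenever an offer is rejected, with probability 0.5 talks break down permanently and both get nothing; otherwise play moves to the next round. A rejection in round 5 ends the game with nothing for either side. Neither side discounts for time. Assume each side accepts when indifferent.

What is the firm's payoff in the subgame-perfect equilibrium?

Round 5 (the firm proposes): rejection yields 0 for the union; the firm offers 0 and keeps 120.
Round 4 (the union proposes): rejecting gives the firm an expected 0.5 × 120 = 60, so the union offers 60, keeping 60.
Round 3 (the firm proposes): rejecting gives the union an expected 0.5 × 60 = 30. The firm offers 30 and keeps 120 − 30 = 90.
Round 2 (the union proposes): rejecting gives the firm an expected 0.5 × 90 = 45. The union offers 45 and keeps 120 − 45 = 75.
Round 1 (the firm proposes): rejecting gives the union an expected 0.5 × 75 = 37.5. The firm offers 37.5 and keeps 120 − 37.5 = 82.5.

82.5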